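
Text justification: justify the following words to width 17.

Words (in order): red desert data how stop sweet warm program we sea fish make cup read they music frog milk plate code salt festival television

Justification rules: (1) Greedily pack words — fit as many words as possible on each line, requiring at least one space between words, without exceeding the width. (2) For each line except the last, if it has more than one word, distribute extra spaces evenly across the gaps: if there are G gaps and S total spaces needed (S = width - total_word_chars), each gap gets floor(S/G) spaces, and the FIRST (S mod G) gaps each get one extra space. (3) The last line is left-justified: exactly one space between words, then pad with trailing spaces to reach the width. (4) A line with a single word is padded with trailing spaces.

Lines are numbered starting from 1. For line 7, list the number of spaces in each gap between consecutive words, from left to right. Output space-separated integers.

Line 1: ['red', 'desert', 'data'] (min_width=15, slack=2)
Line 2: ['how', 'stop', 'sweet'] (min_width=14, slack=3)
Line 3: ['warm', 'program', 'we'] (min_width=15, slack=2)
Line 4: ['sea', 'fish', 'make', 'cup'] (min_width=17, slack=0)
Line 5: ['read', 'they', 'music'] (min_width=15, slack=2)
Line 6: ['frog', 'milk', 'plate'] (min_width=15, slack=2)
Line 7: ['code', 'salt'] (min_width=9, slack=8)
Line 8: ['festival'] (min_width=8, slack=9)
Line 9: ['television'] (min_width=10, slack=7)

Answer: 9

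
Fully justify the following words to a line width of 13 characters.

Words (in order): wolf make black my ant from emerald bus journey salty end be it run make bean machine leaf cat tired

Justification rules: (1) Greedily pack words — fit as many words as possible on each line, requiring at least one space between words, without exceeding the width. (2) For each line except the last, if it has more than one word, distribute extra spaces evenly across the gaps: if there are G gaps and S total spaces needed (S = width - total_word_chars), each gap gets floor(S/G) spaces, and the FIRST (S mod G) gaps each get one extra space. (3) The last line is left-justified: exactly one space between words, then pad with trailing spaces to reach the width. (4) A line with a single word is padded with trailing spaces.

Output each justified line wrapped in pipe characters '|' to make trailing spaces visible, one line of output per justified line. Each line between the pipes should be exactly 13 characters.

Line 1: ['wolf', 'make'] (min_width=9, slack=4)
Line 2: ['black', 'my', 'ant'] (min_width=12, slack=1)
Line 3: ['from', 'emerald'] (min_width=12, slack=1)
Line 4: ['bus', 'journey'] (min_width=11, slack=2)
Line 5: ['salty', 'end', 'be'] (min_width=12, slack=1)
Line 6: ['it', 'run', 'make'] (min_width=11, slack=2)
Line 7: ['bean', 'machine'] (min_width=12, slack=1)
Line 8: ['leaf', 'cat'] (min_width=8, slack=5)
Line 9: ['tired'] (min_width=5, slack=8)

Answer: |wolf     make|
|black  my ant|
|from  emerald|
|bus   journey|
|salty  end be|
|it  run  make|
|bean  machine|
|leaf      cat|
|tired        |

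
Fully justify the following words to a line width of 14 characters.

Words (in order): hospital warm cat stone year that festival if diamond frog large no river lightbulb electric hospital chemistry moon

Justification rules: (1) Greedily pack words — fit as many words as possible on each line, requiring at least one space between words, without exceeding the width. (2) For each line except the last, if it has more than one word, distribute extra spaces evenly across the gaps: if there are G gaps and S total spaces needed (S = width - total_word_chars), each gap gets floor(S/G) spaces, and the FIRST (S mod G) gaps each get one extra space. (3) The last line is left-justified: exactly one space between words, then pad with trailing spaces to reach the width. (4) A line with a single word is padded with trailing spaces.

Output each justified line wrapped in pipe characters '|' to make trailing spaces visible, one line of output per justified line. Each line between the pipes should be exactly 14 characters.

Line 1: ['hospital', 'warm'] (min_width=13, slack=1)
Line 2: ['cat', 'stone', 'year'] (min_width=14, slack=0)
Line 3: ['that', 'festival'] (min_width=13, slack=1)
Line 4: ['if', 'diamond'] (min_width=10, slack=4)
Line 5: ['frog', 'large', 'no'] (min_width=13, slack=1)
Line 6: ['river'] (min_width=5, slack=9)
Line 7: ['lightbulb'] (min_width=9, slack=5)
Line 8: ['electric'] (min_width=8, slack=6)
Line 9: ['hospital'] (min_width=8, slack=6)
Line 10: ['chemistry', 'moon'] (min_width=14, slack=0)

Answer: |hospital  warm|
|cat stone year|
|that  festival|
|if     diamond|
|frog  large no|
|river         |
|lightbulb     |
|electric      |
|hospital      |
|chemistry moon|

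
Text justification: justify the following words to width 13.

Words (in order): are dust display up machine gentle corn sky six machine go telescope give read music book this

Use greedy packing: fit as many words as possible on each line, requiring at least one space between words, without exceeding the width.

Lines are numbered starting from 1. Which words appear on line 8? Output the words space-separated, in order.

Answer: give read

Derivation:
Line 1: ['are', 'dust'] (min_width=8, slack=5)
Line 2: ['display', 'up'] (min_width=10, slack=3)
Line 3: ['machine'] (min_width=7, slack=6)
Line 4: ['gentle', 'corn'] (min_width=11, slack=2)
Line 5: ['sky', 'six'] (min_width=7, slack=6)
Line 6: ['machine', 'go'] (min_width=10, slack=3)
Line 7: ['telescope'] (min_width=9, slack=4)
Line 8: ['give', 'read'] (min_width=9, slack=4)
Line 9: ['music', 'book'] (min_width=10, slack=3)
Line 10: ['this'] (min_width=4, slack=9)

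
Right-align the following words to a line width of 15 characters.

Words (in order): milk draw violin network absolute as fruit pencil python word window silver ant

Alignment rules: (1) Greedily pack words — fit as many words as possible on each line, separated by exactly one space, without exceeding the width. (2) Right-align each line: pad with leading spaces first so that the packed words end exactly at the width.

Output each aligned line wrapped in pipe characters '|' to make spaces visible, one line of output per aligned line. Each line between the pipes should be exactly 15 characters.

Answer: |      milk draw|
| violin network|
|    absolute as|
|   fruit pencil|
|    python word|
|  window silver|
|            ant|

Derivation:
Line 1: ['milk', 'draw'] (min_width=9, slack=6)
Line 2: ['violin', 'network'] (min_width=14, slack=1)
Line 3: ['absolute', 'as'] (min_width=11, slack=4)
Line 4: ['fruit', 'pencil'] (min_width=12, slack=3)
Line 5: ['python', 'word'] (min_width=11, slack=4)
Line 6: ['window', 'silver'] (min_width=13, slack=2)
Line 7: ['ant'] (min_width=3, slack=12)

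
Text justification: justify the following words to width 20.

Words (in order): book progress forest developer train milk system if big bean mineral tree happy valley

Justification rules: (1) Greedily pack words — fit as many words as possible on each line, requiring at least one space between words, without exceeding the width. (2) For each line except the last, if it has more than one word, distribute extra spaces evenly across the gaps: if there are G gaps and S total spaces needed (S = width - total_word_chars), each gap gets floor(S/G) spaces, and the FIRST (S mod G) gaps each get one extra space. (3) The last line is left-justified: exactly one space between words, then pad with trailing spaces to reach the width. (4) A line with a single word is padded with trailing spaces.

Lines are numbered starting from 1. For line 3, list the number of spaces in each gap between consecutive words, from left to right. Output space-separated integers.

Answer: 2 2 1

Derivation:
Line 1: ['book', 'progress', 'forest'] (min_width=20, slack=0)
Line 2: ['developer', 'train', 'milk'] (min_width=20, slack=0)
Line 3: ['system', 'if', 'big', 'bean'] (min_width=18, slack=2)
Line 4: ['mineral', 'tree', 'happy'] (min_width=18, slack=2)
Line 5: ['valley'] (min_width=6, slack=14)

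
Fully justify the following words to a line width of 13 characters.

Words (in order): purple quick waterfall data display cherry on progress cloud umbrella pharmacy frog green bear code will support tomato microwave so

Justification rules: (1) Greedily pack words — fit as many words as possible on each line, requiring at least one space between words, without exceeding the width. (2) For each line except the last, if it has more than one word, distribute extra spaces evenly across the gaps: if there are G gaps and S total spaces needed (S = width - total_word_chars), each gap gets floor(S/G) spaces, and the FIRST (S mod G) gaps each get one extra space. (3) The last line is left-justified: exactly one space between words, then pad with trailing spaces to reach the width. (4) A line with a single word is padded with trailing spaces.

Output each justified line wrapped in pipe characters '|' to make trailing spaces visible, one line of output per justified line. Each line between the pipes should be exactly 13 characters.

Answer: |purple  quick|
|waterfall    |
|data  display|
|cherry     on|
|progress     |
|cloud        |
|umbrella     |
|pharmacy frog|
|green    bear|
|code     will|
|support      |
|tomato       |
|microwave so |

Derivation:
Line 1: ['purple', 'quick'] (min_width=12, slack=1)
Line 2: ['waterfall'] (min_width=9, slack=4)
Line 3: ['data', 'display'] (min_width=12, slack=1)
Line 4: ['cherry', 'on'] (min_width=9, slack=4)
Line 5: ['progress'] (min_width=8, slack=5)
Line 6: ['cloud'] (min_width=5, slack=8)
Line 7: ['umbrella'] (min_width=8, slack=5)
Line 8: ['pharmacy', 'frog'] (min_width=13, slack=0)
Line 9: ['green', 'bear'] (min_width=10, slack=3)
Line 10: ['code', 'will'] (min_width=9, slack=4)
Line 11: ['support'] (min_width=7, slack=6)
Line 12: ['tomato'] (min_width=6, slack=7)
Line 13: ['microwave', 'so'] (min_width=12, slack=1)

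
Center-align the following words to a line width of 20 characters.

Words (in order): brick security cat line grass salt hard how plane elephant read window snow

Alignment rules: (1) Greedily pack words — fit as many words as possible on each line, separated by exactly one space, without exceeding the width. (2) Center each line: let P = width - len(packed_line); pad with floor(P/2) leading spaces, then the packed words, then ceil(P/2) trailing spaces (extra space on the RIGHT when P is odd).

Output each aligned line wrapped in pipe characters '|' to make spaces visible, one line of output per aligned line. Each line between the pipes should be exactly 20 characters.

Line 1: ['brick', 'security', 'cat'] (min_width=18, slack=2)
Line 2: ['line', 'grass', 'salt', 'hard'] (min_width=20, slack=0)
Line 3: ['how', 'plane', 'elephant'] (min_width=18, slack=2)
Line 4: ['read', 'window', 'snow'] (min_width=16, slack=4)

Answer: | brick security cat |
|line grass salt hard|
| how plane elephant |
|  read window snow  |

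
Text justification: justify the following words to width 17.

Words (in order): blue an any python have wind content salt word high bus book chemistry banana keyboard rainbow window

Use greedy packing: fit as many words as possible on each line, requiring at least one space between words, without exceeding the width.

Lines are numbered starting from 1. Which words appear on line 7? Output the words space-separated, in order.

Line 1: ['blue', 'an', 'any'] (min_width=11, slack=6)
Line 2: ['python', 'have', 'wind'] (min_width=16, slack=1)
Line 3: ['content', 'salt', 'word'] (min_width=17, slack=0)
Line 4: ['high', 'bus', 'book'] (min_width=13, slack=4)
Line 5: ['chemistry', 'banana'] (min_width=16, slack=1)
Line 6: ['keyboard', 'rainbow'] (min_width=16, slack=1)
Line 7: ['window'] (min_width=6, slack=11)

Answer: window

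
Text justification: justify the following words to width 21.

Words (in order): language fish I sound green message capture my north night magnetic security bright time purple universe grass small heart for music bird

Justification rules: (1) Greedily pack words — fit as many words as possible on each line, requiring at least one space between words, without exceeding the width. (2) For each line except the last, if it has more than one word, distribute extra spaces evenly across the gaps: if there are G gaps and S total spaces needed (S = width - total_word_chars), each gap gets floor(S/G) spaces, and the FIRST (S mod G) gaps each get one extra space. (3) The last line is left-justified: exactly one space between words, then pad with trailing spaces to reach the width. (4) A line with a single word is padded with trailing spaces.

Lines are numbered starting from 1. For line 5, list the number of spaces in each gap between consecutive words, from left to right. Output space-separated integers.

Answer: 3 2

Derivation:
Line 1: ['language', 'fish', 'I', 'sound'] (min_width=21, slack=0)
Line 2: ['green', 'message', 'capture'] (min_width=21, slack=0)
Line 3: ['my', 'north', 'night'] (min_width=14, slack=7)
Line 4: ['magnetic', 'security'] (min_width=17, slack=4)
Line 5: ['bright', 'time', 'purple'] (min_width=18, slack=3)
Line 6: ['universe', 'grass', 'small'] (min_width=20, slack=1)
Line 7: ['heart', 'for', 'music', 'bird'] (min_width=20, slack=1)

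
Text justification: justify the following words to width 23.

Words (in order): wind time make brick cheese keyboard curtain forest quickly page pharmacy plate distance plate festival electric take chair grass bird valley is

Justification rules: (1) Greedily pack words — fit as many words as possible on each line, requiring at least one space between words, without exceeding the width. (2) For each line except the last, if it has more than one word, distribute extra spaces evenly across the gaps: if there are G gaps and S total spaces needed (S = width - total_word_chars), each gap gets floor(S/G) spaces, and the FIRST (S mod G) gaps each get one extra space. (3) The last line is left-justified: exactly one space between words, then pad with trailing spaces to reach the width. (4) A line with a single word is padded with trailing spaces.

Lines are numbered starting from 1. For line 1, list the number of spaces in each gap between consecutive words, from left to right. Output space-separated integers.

Line 1: ['wind', 'time', 'make', 'brick'] (min_width=20, slack=3)
Line 2: ['cheese', 'keyboard', 'curtain'] (min_width=23, slack=0)
Line 3: ['forest', 'quickly', 'page'] (min_width=19, slack=4)
Line 4: ['pharmacy', 'plate', 'distance'] (min_width=23, slack=0)
Line 5: ['plate', 'festival', 'electric'] (min_width=23, slack=0)
Line 6: ['take', 'chair', 'grass', 'bird'] (min_width=21, slack=2)
Line 7: ['valley', 'is'] (min_width=9, slack=14)

Answer: 2 2 2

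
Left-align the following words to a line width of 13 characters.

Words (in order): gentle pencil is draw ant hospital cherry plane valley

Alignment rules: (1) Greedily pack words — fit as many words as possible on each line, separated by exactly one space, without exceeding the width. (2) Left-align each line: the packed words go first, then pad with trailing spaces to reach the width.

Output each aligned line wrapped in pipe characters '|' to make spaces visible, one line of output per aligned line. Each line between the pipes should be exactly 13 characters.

Line 1: ['gentle', 'pencil'] (min_width=13, slack=0)
Line 2: ['is', 'draw', 'ant'] (min_width=11, slack=2)
Line 3: ['hospital'] (min_width=8, slack=5)
Line 4: ['cherry', 'plane'] (min_width=12, slack=1)
Line 5: ['valley'] (min_width=6, slack=7)

Answer: |gentle pencil|
|is draw ant  |
|hospital     |
|cherry plane |
|valley       |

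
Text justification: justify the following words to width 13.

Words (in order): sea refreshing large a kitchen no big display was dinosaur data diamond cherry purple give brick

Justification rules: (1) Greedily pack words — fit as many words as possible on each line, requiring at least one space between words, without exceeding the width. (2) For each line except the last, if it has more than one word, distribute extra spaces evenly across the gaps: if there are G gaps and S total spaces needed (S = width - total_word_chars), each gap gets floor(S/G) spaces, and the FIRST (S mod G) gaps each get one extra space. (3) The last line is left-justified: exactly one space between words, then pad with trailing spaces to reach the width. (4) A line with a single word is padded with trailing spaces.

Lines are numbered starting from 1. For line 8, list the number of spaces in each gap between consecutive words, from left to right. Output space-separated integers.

Line 1: ['sea'] (min_width=3, slack=10)
Line 2: ['refreshing'] (min_width=10, slack=3)
Line 3: ['large', 'a'] (min_width=7, slack=6)
Line 4: ['kitchen', 'no'] (min_width=10, slack=3)
Line 5: ['big', 'display'] (min_width=11, slack=2)
Line 6: ['was', 'dinosaur'] (min_width=12, slack=1)
Line 7: ['data', 'diamond'] (min_width=12, slack=1)
Line 8: ['cherry', 'purple'] (min_width=13, slack=0)
Line 9: ['give', 'brick'] (min_width=10, slack=3)

Answer: 1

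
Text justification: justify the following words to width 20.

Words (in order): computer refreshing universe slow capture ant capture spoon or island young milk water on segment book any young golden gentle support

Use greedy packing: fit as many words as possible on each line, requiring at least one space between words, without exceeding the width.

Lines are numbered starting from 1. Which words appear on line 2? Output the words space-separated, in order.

Line 1: ['computer', 'refreshing'] (min_width=19, slack=1)
Line 2: ['universe', 'slow'] (min_width=13, slack=7)
Line 3: ['capture', 'ant', 'capture'] (min_width=19, slack=1)
Line 4: ['spoon', 'or', 'island'] (min_width=15, slack=5)
Line 5: ['young', 'milk', 'water', 'on'] (min_width=19, slack=1)
Line 6: ['segment', 'book', 'any'] (min_width=16, slack=4)
Line 7: ['young', 'golden', 'gentle'] (min_width=19, slack=1)
Line 8: ['support'] (min_width=7, slack=13)

Answer: universe slow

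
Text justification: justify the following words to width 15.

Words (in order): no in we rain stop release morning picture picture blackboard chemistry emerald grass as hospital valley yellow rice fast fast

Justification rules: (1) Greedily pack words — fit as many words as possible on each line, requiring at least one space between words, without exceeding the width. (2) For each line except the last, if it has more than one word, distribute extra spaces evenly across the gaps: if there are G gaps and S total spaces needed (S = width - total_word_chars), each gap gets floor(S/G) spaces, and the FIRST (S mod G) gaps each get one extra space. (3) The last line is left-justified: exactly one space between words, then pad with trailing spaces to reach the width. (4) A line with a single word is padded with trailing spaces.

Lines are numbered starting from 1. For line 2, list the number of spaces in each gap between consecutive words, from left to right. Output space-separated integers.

Answer: 4

Derivation:
Line 1: ['no', 'in', 'we', 'rain'] (min_width=13, slack=2)
Line 2: ['stop', 'release'] (min_width=12, slack=3)
Line 3: ['morning', 'picture'] (min_width=15, slack=0)
Line 4: ['picture'] (min_width=7, slack=8)
Line 5: ['blackboard'] (min_width=10, slack=5)
Line 6: ['chemistry'] (min_width=9, slack=6)
Line 7: ['emerald', 'grass'] (min_width=13, slack=2)
Line 8: ['as', 'hospital'] (min_width=11, slack=4)
Line 9: ['valley', 'yellow'] (min_width=13, slack=2)
Line 10: ['rice', 'fast', 'fast'] (min_width=14, slack=1)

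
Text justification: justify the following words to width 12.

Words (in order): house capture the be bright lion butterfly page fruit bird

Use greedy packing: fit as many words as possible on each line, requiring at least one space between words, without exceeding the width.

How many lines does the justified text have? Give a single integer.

Line 1: ['house'] (min_width=5, slack=7)
Line 2: ['capture', 'the'] (min_width=11, slack=1)
Line 3: ['be', 'bright'] (min_width=9, slack=3)
Line 4: ['lion'] (min_width=4, slack=8)
Line 5: ['butterfly'] (min_width=9, slack=3)
Line 6: ['page', 'fruit'] (min_width=10, slack=2)
Line 7: ['bird'] (min_width=4, slack=8)
Total lines: 7

Answer: 7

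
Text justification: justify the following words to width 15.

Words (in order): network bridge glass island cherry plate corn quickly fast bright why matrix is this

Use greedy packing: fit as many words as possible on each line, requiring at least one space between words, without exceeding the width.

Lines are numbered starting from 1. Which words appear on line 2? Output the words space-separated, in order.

Line 1: ['network', 'bridge'] (min_width=14, slack=1)
Line 2: ['glass', 'island'] (min_width=12, slack=3)
Line 3: ['cherry', 'plate'] (min_width=12, slack=3)
Line 4: ['corn', 'quickly'] (min_width=12, slack=3)
Line 5: ['fast', 'bright', 'why'] (min_width=15, slack=0)
Line 6: ['matrix', 'is', 'this'] (min_width=14, slack=1)

Answer: glass island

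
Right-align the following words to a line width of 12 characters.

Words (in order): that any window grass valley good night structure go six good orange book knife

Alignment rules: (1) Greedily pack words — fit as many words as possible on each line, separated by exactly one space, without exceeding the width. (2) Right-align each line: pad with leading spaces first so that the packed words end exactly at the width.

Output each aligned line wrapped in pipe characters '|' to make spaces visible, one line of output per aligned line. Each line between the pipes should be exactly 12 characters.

Answer: |    that any|
|window grass|
| valley good|
|       night|
|structure go|
|    six good|
| orange book|
|       knife|

Derivation:
Line 1: ['that', 'any'] (min_width=8, slack=4)
Line 2: ['window', 'grass'] (min_width=12, slack=0)
Line 3: ['valley', 'good'] (min_width=11, slack=1)
Line 4: ['night'] (min_width=5, slack=7)
Line 5: ['structure', 'go'] (min_width=12, slack=0)
Line 6: ['six', 'good'] (min_width=8, slack=4)
Line 7: ['orange', 'book'] (min_width=11, slack=1)
Line 8: ['knife'] (min_width=5, slack=7)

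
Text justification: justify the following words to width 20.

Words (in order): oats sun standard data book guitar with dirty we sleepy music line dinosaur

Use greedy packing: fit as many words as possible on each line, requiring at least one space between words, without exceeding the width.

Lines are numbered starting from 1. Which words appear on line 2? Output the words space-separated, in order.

Answer: data book guitar

Derivation:
Line 1: ['oats', 'sun', 'standard'] (min_width=17, slack=3)
Line 2: ['data', 'book', 'guitar'] (min_width=16, slack=4)
Line 3: ['with', 'dirty', 'we', 'sleepy'] (min_width=20, slack=0)
Line 4: ['music', 'line', 'dinosaur'] (min_width=19, slack=1)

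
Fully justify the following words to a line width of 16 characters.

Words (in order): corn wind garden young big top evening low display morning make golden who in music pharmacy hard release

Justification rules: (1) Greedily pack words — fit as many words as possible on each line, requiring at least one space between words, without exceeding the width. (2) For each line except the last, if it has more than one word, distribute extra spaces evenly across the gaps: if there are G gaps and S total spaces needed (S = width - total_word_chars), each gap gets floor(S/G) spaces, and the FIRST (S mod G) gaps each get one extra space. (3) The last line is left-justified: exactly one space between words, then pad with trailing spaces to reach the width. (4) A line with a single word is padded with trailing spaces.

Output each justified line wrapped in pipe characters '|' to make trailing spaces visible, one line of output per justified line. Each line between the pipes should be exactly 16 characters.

Answer: |corn wind garden|
|young   big  top|
|evening      low|
|display  morning|
|make  golden who|
|in         music|
|pharmacy    hard|
|release         |

Derivation:
Line 1: ['corn', 'wind', 'garden'] (min_width=16, slack=0)
Line 2: ['young', 'big', 'top'] (min_width=13, slack=3)
Line 3: ['evening', 'low'] (min_width=11, slack=5)
Line 4: ['display', 'morning'] (min_width=15, slack=1)
Line 5: ['make', 'golden', 'who'] (min_width=15, slack=1)
Line 6: ['in', 'music'] (min_width=8, slack=8)
Line 7: ['pharmacy', 'hard'] (min_width=13, slack=3)
Line 8: ['release'] (min_width=7, slack=9)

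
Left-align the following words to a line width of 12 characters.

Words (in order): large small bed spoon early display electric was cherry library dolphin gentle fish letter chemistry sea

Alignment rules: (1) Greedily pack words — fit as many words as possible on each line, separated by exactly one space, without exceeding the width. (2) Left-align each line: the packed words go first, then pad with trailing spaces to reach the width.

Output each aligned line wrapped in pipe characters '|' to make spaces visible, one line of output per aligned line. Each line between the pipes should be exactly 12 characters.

Line 1: ['large', 'small'] (min_width=11, slack=1)
Line 2: ['bed', 'spoon'] (min_width=9, slack=3)
Line 3: ['early'] (min_width=5, slack=7)
Line 4: ['display'] (min_width=7, slack=5)
Line 5: ['electric', 'was'] (min_width=12, slack=0)
Line 6: ['cherry'] (min_width=6, slack=6)
Line 7: ['library'] (min_width=7, slack=5)
Line 8: ['dolphin'] (min_width=7, slack=5)
Line 9: ['gentle', 'fish'] (min_width=11, slack=1)
Line 10: ['letter'] (min_width=6, slack=6)
Line 11: ['chemistry'] (min_width=9, slack=3)
Line 12: ['sea'] (min_width=3, slack=9)

Answer: |large small |
|bed spoon   |
|early       |
|display     |
|electric was|
|cherry      |
|library     |
|dolphin     |
|gentle fish |
|letter      |
|chemistry   |
|sea         |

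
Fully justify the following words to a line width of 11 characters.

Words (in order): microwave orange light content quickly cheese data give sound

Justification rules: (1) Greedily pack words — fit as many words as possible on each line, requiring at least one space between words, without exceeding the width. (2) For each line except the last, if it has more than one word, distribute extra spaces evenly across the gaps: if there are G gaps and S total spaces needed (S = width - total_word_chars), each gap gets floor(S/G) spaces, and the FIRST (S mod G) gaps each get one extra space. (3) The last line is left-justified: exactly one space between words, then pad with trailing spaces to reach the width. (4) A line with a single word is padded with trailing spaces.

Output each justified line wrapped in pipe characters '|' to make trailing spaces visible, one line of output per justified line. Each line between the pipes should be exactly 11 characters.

Answer: |microwave  |
|orange     |
|light      |
|content    |
|quickly    |
|cheese data|
|give sound |

Derivation:
Line 1: ['microwave'] (min_width=9, slack=2)
Line 2: ['orange'] (min_width=6, slack=5)
Line 3: ['light'] (min_width=5, slack=6)
Line 4: ['content'] (min_width=7, slack=4)
Line 5: ['quickly'] (min_width=7, slack=4)
Line 6: ['cheese', 'data'] (min_width=11, slack=0)
Line 7: ['give', 'sound'] (min_width=10, slack=1)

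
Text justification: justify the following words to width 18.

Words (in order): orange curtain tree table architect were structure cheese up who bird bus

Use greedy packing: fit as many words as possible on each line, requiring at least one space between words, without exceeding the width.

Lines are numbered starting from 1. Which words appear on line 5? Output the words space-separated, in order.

Answer: up who bird bus

Derivation:
Line 1: ['orange', 'curtain'] (min_width=14, slack=4)
Line 2: ['tree', 'table'] (min_width=10, slack=8)
Line 3: ['architect', 'were'] (min_width=14, slack=4)
Line 4: ['structure', 'cheese'] (min_width=16, slack=2)
Line 5: ['up', 'who', 'bird', 'bus'] (min_width=15, slack=3)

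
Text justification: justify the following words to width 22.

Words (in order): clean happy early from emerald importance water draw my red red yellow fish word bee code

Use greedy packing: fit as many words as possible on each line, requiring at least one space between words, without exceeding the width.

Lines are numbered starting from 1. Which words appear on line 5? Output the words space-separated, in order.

Answer: code

Derivation:
Line 1: ['clean', 'happy', 'early', 'from'] (min_width=22, slack=0)
Line 2: ['emerald', 'importance'] (min_width=18, slack=4)
Line 3: ['water', 'draw', 'my', 'red', 'red'] (min_width=21, slack=1)
Line 4: ['yellow', 'fish', 'word', 'bee'] (min_width=20, slack=2)
Line 5: ['code'] (min_width=4, slack=18)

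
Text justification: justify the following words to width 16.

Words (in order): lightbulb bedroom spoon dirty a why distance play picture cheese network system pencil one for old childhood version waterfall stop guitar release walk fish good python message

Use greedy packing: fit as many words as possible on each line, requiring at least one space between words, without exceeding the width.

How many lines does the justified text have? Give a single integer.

Line 1: ['lightbulb'] (min_width=9, slack=7)
Line 2: ['bedroom', 'spoon'] (min_width=13, slack=3)
Line 3: ['dirty', 'a', 'why'] (min_width=11, slack=5)
Line 4: ['distance', 'play'] (min_width=13, slack=3)
Line 5: ['picture', 'cheese'] (min_width=14, slack=2)
Line 6: ['network', 'system'] (min_width=14, slack=2)
Line 7: ['pencil', 'one', 'for'] (min_width=14, slack=2)
Line 8: ['old', 'childhood'] (min_width=13, slack=3)
Line 9: ['version'] (min_width=7, slack=9)
Line 10: ['waterfall', 'stop'] (min_width=14, slack=2)
Line 11: ['guitar', 'release'] (min_width=14, slack=2)
Line 12: ['walk', 'fish', 'good'] (min_width=14, slack=2)
Line 13: ['python', 'message'] (min_width=14, slack=2)
Total lines: 13

Answer: 13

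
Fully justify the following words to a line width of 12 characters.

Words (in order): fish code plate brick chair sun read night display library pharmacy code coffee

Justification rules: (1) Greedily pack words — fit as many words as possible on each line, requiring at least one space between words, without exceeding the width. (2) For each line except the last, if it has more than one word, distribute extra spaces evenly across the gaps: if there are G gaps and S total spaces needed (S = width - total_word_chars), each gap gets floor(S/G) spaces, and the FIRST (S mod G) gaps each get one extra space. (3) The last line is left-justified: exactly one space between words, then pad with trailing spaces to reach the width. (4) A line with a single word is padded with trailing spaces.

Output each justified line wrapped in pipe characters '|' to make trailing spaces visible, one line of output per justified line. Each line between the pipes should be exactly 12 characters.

Answer: |fish    code|
|plate  brick|
|chair    sun|
|read   night|
|display     |
|library     |
|pharmacy    |
|code coffee |

Derivation:
Line 1: ['fish', 'code'] (min_width=9, slack=3)
Line 2: ['plate', 'brick'] (min_width=11, slack=1)
Line 3: ['chair', 'sun'] (min_width=9, slack=3)
Line 4: ['read', 'night'] (min_width=10, slack=2)
Line 5: ['display'] (min_width=7, slack=5)
Line 6: ['library'] (min_width=7, slack=5)
Line 7: ['pharmacy'] (min_width=8, slack=4)
Line 8: ['code', 'coffee'] (min_width=11, slack=1)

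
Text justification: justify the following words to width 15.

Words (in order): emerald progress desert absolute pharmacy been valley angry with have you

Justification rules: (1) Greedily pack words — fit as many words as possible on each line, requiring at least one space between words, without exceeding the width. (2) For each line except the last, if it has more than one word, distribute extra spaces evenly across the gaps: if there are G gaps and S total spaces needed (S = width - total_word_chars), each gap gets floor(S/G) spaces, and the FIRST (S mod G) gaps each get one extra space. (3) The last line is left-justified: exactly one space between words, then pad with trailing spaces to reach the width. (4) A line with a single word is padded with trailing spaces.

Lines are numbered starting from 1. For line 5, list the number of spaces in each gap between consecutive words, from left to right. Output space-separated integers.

Line 1: ['emerald'] (min_width=7, slack=8)
Line 2: ['progress', 'desert'] (min_width=15, slack=0)
Line 3: ['absolute'] (min_width=8, slack=7)
Line 4: ['pharmacy', 'been'] (min_width=13, slack=2)
Line 5: ['valley', 'angry'] (min_width=12, slack=3)
Line 6: ['with', 'have', 'you'] (min_width=13, slack=2)

Answer: 4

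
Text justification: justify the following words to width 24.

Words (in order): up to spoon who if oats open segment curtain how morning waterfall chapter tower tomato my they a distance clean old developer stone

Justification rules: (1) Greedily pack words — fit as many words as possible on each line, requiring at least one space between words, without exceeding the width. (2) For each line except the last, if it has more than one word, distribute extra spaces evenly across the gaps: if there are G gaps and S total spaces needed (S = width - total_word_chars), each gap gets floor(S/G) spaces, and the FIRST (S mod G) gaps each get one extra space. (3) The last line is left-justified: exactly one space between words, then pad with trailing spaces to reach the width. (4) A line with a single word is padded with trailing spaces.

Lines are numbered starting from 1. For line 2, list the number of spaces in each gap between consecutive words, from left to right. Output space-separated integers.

Line 1: ['up', 'to', 'spoon', 'who', 'if', 'oats'] (min_width=23, slack=1)
Line 2: ['open', 'segment', 'curtain', 'how'] (min_width=24, slack=0)
Line 3: ['morning', 'waterfall'] (min_width=17, slack=7)
Line 4: ['chapter', 'tower', 'tomato', 'my'] (min_width=23, slack=1)
Line 5: ['they', 'a', 'distance', 'clean'] (min_width=21, slack=3)
Line 6: ['old', 'developer', 'stone'] (min_width=19, slack=5)

Answer: 1 1 1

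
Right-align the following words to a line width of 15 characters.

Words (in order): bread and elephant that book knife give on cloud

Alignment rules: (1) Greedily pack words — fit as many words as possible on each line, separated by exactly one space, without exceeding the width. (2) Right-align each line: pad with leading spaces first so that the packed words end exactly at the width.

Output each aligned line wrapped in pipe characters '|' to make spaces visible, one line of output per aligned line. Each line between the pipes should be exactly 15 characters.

Line 1: ['bread', 'and'] (min_width=9, slack=6)
Line 2: ['elephant', 'that'] (min_width=13, slack=2)
Line 3: ['book', 'knife', 'give'] (min_width=15, slack=0)
Line 4: ['on', 'cloud'] (min_width=8, slack=7)

Answer: |      bread and|
|  elephant that|
|book knife give|
|       on cloud|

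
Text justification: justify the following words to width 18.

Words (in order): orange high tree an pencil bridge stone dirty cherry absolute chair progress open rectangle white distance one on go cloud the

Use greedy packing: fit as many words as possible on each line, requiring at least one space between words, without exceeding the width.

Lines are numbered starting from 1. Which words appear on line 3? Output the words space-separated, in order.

Line 1: ['orange', 'high', 'tree'] (min_width=16, slack=2)
Line 2: ['an', 'pencil', 'bridge'] (min_width=16, slack=2)
Line 3: ['stone', 'dirty', 'cherry'] (min_width=18, slack=0)
Line 4: ['absolute', 'chair'] (min_width=14, slack=4)
Line 5: ['progress', 'open'] (min_width=13, slack=5)
Line 6: ['rectangle', 'white'] (min_width=15, slack=3)
Line 7: ['distance', 'one', 'on', 'go'] (min_width=18, slack=0)
Line 8: ['cloud', 'the'] (min_width=9, slack=9)

Answer: stone dirty cherry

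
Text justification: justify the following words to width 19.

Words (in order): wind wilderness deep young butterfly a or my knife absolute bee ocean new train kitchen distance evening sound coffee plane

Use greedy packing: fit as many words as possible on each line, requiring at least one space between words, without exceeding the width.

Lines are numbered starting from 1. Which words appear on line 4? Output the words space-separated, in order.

Line 1: ['wind', 'wilderness'] (min_width=15, slack=4)
Line 2: ['deep', 'young'] (min_width=10, slack=9)
Line 3: ['butterfly', 'a', 'or', 'my'] (min_width=17, slack=2)
Line 4: ['knife', 'absolute', 'bee'] (min_width=18, slack=1)
Line 5: ['ocean', 'new', 'train'] (min_width=15, slack=4)
Line 6: ['kitchen', 'distance'] (min_width=16, slack=3)
Line 7: ['evening', 'sound'] (min_width=13, slack=6)
Line 8: ['coffee', 'plane'] (min_width=12, slack=7)

Answer: knife absolute bee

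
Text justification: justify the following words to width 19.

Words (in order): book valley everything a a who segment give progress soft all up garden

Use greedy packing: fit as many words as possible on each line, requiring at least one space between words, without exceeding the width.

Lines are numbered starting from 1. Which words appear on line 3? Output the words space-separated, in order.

Answer: segment give

Derivation:
Line 1: ['book', 'valley'] (min_width=11, slack=8)
Line 2: ['everything', 'a', 'a', 'who'] (min_width=18, slack=1)
Line 3: ['segment', 'give'] (min_width=12, slack=7)
Line 4: ['progress', 'soft', 'all'] (min_width=17, slack=2)
Line 5: ['up', 'garden'] (min_width=9, slack=10)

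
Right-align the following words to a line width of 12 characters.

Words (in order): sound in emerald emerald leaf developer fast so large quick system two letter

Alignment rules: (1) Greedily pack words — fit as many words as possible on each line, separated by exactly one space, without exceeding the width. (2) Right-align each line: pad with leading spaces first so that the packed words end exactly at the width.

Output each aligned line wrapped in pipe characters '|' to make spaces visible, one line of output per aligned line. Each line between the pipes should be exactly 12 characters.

Line 1: ['sound', 'in'] (min_width=8, slack=4)
Line 2: ['emerald'] (min_width=7, slack=5)
Line 3: ['emerald', 'leaf'] (min_width=12, slack=0)
Line 4: ['developer'] (min_width=9, slack=3)
Line 5: ['fast', 'so'] (min_width=7, slack=5)
Line 6: ['large', 'quick'] (min_width=11, slack=1)
Line 7: ['system', 'two'] (min_width=10, slack=2)
Line 8: ['letter'] (min_width=6, slack=6)

Answer: |    sound in|
|     emerald|
|emerald leaf|
|   developer|
|     fast so|
| large quick|
|  system two|
|      letter|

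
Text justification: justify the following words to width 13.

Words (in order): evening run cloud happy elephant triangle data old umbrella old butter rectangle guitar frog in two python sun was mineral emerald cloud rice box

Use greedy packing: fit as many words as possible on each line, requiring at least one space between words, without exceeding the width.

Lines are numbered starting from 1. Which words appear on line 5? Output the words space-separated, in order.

Answer: old umbrella

Derivation:
Line 1: ['evening', 'run'] (min_width=11, slack=2)
Line 2: ['cloud', 'happy'] (min_width=11, slack=2)
Line 3: ['elephant'] (min_width=8, slack=5)
Line 4: ['triangle', 'data'] (min_width=13, slack=0)
Line 5: ['old', 'umbrella'] (min_width=12, slack=1)
Line 6: ['old', 'butter'] (min_width=10, slack=3)
Line 7: ['rectangle'] (min_width=9, slack=4)
Line 8: ['guitar', 'frog'] (min_width=11, slack=2)
Line 9: ['in', 'two', 'python'] (min_width=13, slack=0)
Line 10: ['sun', 'was'] (min_width=7, slack=6)
Line 11: ['mineral'] (min_width=7, slack=6)
Line 12: ['emerald', 'cloud'] (min_width=13, slack=0)
Line 13: ['rice', 'box'] (min_width=8, slack=5)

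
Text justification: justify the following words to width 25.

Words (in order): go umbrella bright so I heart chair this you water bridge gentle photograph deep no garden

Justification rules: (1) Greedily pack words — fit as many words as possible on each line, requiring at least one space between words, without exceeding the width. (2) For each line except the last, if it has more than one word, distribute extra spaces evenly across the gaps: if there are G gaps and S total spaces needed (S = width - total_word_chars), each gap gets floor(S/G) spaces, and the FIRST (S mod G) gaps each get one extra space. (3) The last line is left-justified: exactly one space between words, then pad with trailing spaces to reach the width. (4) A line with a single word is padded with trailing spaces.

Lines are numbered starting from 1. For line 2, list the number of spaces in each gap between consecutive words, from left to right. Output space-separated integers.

Answer: 3 3 2

Derivation:
Line 1: ['go', 'umbrella', 'bright', 'so', 'I'] (min_width=23, slack=2)
Line 2: ['heart', 'chair', 'this', 'you'] (min_width=20, slack=5)
Line 3: ['water', 'bridge', 'gentle'] (min_width=19, slack=6)
Line 4: ['photograph', 'deep', 'no', 'garden'] (min_width=25, slack=0)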